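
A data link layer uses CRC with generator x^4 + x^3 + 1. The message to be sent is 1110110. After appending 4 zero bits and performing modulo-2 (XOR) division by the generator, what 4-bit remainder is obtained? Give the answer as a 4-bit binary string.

Append 4 zeros: 11101100000. Divide by 11001 (XOR where the leading bit is 1):
  pos 0: 11101 XOR 11001 = 00100
  pos 2: 10010 XOR 11001 = 01011
  pos 3: 10110 XOR 11001 = 01111
  pos 4: 11110 XOR 11001 = 00111
  pos 6: 11100 XOR 11001 = 00101
Remainder (last 4 bits) = 0101. This is the CRC / FCS.

0101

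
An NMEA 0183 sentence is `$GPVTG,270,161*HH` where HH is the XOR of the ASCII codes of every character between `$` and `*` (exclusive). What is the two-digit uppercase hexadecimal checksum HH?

XOR the ASCII codes of the payload characters:
  'G' = 0x47 → acc = 0x47
  'P' = 0x50 → acc = 0x17
  'V' = 0x56 → acc = 0x41
  'T' = 0x54 → acc = 0x15
  'G' = 0x47 → acc = 0x52
  ',' = 0x2C → acc = 0x7E
  '2' = 0x32 → acc = 0x4C
  '7' = 0x37 → acc = 0x7B
  '0' = 0x30 → acc = 0x4B
  ',' = 0x2C → acc = 0x67
  '1' = 0x31 → acc = 0x56
  '6' = 0x36 → acc = 0x60
  '1' = 0x31 → acc = 0x51
Checksum = 0x51.

51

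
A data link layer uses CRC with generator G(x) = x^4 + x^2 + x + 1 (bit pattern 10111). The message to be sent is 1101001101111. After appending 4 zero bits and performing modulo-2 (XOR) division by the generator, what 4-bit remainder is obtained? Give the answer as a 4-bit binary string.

0010

Append 4 zeros: 11010011011110000. Divide by 10111 (XOR where the leading bit is 1):
  pos 0: 11010 XOR 10111 = 01101
  pos 1: 11010 XOR 10111 = 01101
  pos 2: 11011 XOR 10111 = 01100
  pos 3: 11001 XOR 10111 = 01110
  pos 4: 11100 XOR 10111 = 01011
  pos 5: 10111 XOR 10111 = 00000
  pos 10: 11100 XOR 10111 = 01011
  pos 11: 10110 XOR 10111 = 00001
Remainder (last 4 bits) = 0010. This is the CRC / FCS.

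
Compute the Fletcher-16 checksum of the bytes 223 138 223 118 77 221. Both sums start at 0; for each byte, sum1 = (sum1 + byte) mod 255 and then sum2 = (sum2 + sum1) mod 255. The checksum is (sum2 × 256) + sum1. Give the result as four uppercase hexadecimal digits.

4FEB

Running sums (mod 255):
  after byte 0 (223): sum1=223, sum2=223
  after byte 1 (138): sum1=106, sum2=74
  after byte 2 (223): sum1=74, sum2=148
  after byte 3 (118): sum1=192, sum2=85
  after byte 4 (77): sum1=14, sum2=99
  after byte 5 (221): sum1=235, sum2=79
Checksum = sum2·256 + sum1 = 79·256 + 235 = 20459 = 0x4FEB.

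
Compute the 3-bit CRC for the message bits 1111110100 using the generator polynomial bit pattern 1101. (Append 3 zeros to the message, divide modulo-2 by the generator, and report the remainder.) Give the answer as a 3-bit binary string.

Append 3 zeros: 1111110100000. Divide by 1101 (XOR where the leading bit is 1):
  pos 0: 1111 XOR 1101 = 0010
  pos 2: 1011 XOR 1101 = 0110
  pos 3: 1100 XOR 1101 = 0001
  pos 6: 1100 XOR 1101 = 0001
  pos 9: 1000 XOR 1101 = 0101
Remainder (last 3 bits) = 101. This is the CRC / FCS.

101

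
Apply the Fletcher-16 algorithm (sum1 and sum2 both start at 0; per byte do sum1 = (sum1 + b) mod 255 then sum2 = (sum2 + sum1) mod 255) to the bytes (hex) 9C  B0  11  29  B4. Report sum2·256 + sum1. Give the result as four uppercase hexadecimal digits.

0C3C

Running sums (mod 255):
  after byte 0 (9C): sum1=156, sum2=156
  after byte 1 (B0): sum1=77, sum2=233
  after byte 2 (11): sum1=94, sum2=72
  after byte 3 (29): sum1=135, sum2=207
  after byte 4 (B4): sum1=60, sum2=12
Checksum = sum2·256 + sum1 = 12·256 + 60 = 3132 = 0x0C3C.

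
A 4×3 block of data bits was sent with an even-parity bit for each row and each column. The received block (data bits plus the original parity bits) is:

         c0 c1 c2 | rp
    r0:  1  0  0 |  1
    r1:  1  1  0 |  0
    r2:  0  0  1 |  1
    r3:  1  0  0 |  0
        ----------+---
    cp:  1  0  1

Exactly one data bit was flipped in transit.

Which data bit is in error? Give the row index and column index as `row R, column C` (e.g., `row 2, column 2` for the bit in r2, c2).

row 3, column 1

Recompute each row's even parity and compare to rp:
  r0: data parity 1, sent rp 1 → ok
  r1: data parity 0, sent rp 0 → ok
  r2: data parity 1, sent rp 1 → ok
  r3: data parity 1, sent rp 0 → mismatch
Recompute each column's even parity and compare to cp:
  c0: data parity 1, sent cp 1 → ok
  c1: data parity 1, sent cp 0 → mismatch
  c2: data parity 1, sent cp 1 → ok
Exactly one row (r3) and one column (c1) fail → the flipped bit is at their intersection.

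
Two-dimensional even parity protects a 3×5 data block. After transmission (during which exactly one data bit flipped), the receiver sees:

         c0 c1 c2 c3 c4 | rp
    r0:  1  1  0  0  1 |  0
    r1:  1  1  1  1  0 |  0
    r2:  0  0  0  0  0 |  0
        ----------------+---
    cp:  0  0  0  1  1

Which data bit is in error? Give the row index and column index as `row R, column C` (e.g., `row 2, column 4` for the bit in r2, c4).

Recompute each row's even parity and compare to rp:
  r0: data parity 1, sent rp 0 → mismatch
  r1: data parity 0, sent rp 0 → ok
  r2: data parity 0, sent rp 0 → ok
Recompute each column's even parity and compare to cp:
  c0: data parity 0, sent cp 0 → ok
  c1: data parity 0, sent cp 0 → ok
  c2: data parity 1, sent cp 0 → mismatch
  c3: data parity 1, sent cp 1 → ok
  c4: data parity 1, sent cp 1 → ok
Exactly one row (r0) and one column (c2) fail → the flipped bit is at their intersection.

row 0, column 2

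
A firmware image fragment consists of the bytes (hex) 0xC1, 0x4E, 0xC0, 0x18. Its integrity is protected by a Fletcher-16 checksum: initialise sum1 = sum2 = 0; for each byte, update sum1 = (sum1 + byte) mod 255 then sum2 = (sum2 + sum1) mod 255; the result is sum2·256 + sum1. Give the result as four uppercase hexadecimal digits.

8BE8

Running sums (mod 255):
  after byte 0 (0xC1): sum1=193, sum2=193
  after byte 1 (0x4E): sum1=16, sum2=209
  after byte 2 (0xC0): sum1=208, sum2=162
  after byte 3 (0x18): sum1=232, sum2=139
Checksum = sum2·256 + sum1 = 139·256 + 232 = 35816 = 0x8BE8.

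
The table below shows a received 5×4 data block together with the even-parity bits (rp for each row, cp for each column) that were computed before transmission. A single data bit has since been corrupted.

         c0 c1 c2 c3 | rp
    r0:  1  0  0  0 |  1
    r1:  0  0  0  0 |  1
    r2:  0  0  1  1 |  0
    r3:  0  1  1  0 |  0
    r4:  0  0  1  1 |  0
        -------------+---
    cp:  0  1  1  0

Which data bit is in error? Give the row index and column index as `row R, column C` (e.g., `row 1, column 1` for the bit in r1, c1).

Recompute each row's even parity and compare to rp:
  r0: data parity 1, sent rp 1 → ok
  r1: data parity 0, sent rp 1 → mismatch
  r2: data parity 0, sent rp 0 → ok
  r3: data parity 0, sent rp 0 → ok
  r4: data parity 0, sent rp 0 → ok
Recompute each column's even parity and compare to cp:
  c0: data parity 1, sent cp 0 → mismatch
  c1: data parity 1, sent cp 1 → ok
  c2: data parity 1, sent cp 1 → ok
  c3: data parity 0, sent cp 0 → ok
Exactly one row (r1) and one column (c0) fail → the flipped bit is at their intersection.

row 1, column 0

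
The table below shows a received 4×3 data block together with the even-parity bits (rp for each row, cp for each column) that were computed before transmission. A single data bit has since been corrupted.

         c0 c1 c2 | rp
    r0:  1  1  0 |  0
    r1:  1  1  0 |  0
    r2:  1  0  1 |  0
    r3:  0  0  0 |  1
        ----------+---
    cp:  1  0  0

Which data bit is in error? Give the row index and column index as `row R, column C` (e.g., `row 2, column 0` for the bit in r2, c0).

row 3, column 2

Recompute each row's even parity and compare to rp:
  r0: data parity 0, sent rp 0 → ok
  r1: data parity 0, sent rp 0 → ok
  r2: data parity 0, sent rp 0 → ok
  r3: data parity 0, sent rp 1 → mismatch
Recompute each column's even parity and compare to cp:
  c0: data parity 1, sent cp 1 → ok
  c1: data parity 0, sent cp 0 → ok
  c2: data parity 1, sent cp 0 → mismatch
Exactly one row (r3) and one column (c2) fail → the flipped bit is at their intersection.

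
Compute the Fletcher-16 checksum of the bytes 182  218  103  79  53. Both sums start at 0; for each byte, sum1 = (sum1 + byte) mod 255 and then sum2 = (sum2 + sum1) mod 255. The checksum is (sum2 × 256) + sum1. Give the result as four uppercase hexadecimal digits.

Running sums (mod 255):
  after byte 0 (182): sum1=182, sum2=182
  after byte 1 (218): sum1=145, sum2=72
  after byte 2 (103): sum1=248, sum2=65
  after byte 3 (79): sum1=72, sum2=137
  after byte 4 (53): sum1=125, sum2=7
Checksum = sum2·256 + sum1 = 7·256 + 125 = 1917 = 0x077D.

077D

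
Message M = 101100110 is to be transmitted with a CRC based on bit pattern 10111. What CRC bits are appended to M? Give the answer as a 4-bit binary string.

Append 4 zeros: 1011001100000. Divide by 10111 (XOR where the leading bit is 1):
  pos 0: 10110 XOR 10111 = 00001
  pos 4: 10110 XOR 10111 = 00001
  pos 8: 10000 XOR 10111 = 00111
Remainder (last 4 bits) = 0111. This is the CRC / FCS.

0111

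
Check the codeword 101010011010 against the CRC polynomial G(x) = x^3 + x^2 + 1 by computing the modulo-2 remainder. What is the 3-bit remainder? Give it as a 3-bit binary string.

Modulo-2 division of 101010011010 by 1101:
  pos 0: 1010 XOR 1101 = 0111
  pos 1: 1111 XOR 1101 = 0010
  pos 3: 1000 XOR 1101 = 0101
  pos 4: 1011 XOR 1101 = 0110
  pos 5: 1101 XOR 1101 = 0000
Remainder = 010 (nonzero — an error is detected).

010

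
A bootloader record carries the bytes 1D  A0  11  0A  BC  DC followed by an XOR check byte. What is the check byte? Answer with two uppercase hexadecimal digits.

XOR the bytes together:
  start with 0x1D
  0x1D ⊕ 0xA0 = 0xBD
  0xBD ⊕ 0x11 = 0xAC
  0xAC ⊕ 0x0A = 0xA6
  0xA6 ⊕ 0xBC = 0x1A
  0x1A ⊕ 0xDC = 0xC6

C6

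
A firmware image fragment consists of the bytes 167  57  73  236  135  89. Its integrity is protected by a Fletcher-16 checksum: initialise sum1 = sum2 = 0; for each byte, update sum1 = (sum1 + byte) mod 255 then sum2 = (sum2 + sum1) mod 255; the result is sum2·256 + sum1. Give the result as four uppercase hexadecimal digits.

60F7

Running sums (mod 255):
  after byte 0 (167): sum1=167, sum2=167
  after byte 1 (57): sum1=224, sum2=136
  after byte 2 (73): sum1=42, sum2=178
  after byte 3 (236): sum1=23, sum2=201
  after byte 4 (135): sum1=158, sum2=104
  after byte 5 (89): sum1=247, sum2=96
Checksum = sum2·256 + sum1 = 96·256 + 247 = 24823 = 0x60F7.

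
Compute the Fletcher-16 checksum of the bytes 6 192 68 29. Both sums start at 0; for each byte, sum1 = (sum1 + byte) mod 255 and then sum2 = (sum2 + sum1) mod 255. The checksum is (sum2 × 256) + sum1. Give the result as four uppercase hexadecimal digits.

0028

Running sums (mod 255):
  after byte 0 (6): sum1=6, sum2=6
  after byte 1 (192): sum1=198, sum2=204
  after byte 2 (68): sum1=11, sum2=215
  after byte 3 (29): sum1=40, sum2=0
Checksum = sum2·256 + sum1 = 0·256 + 40 = 40 = 0x0028.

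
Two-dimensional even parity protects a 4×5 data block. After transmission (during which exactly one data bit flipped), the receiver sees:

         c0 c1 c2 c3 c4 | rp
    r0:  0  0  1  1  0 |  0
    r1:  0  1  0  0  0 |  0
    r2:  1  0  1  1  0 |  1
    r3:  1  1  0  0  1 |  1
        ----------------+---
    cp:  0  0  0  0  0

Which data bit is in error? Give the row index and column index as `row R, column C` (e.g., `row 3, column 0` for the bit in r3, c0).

Recompute each row's even parity and compare to rp:
  r0: data parity 0, sent rp 0 → ok
  r1: data parity 1, sent rp 0 → mismatch
  r2: data parity 1, sent rp 1 → ok
  r3: data parity 1, sent rp 1 → ok
Recompute each column's even parity and compare to cp:
  c0: data parity 0, sent cp 0 → ok
  c1: data parity 0, sent cp 0 → ok
  c2: data parity 0, sent cp 0 → ok
  c3: data parity 0, sent cp 0 → ok
  c4: data parity 1, sent cp 0 → mismatch
Exactly one row (r1) and one column (c4) fail → the flipped bit is at their intersection.

row 1, column 4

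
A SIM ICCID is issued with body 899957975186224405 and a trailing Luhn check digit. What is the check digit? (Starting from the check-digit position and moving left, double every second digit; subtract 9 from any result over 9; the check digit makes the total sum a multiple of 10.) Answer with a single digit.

Partial digits right→left: 5 0 4 4 2 2 6 8 1 5 7 9 7 5 9 9 9 8
Double every second digit counting from the check-digit position (so the 1st, 3rd, 5th, ... of the partial from the right).
  doubled (with −9 where >9): 1 8 4 3 2 5 5 9 9 → sum 46
  kept as-is: 0 4 2 8 5 9 5 9 8 → sum 50
Total = 46 + 50 = 96.
Check digit = (10 − (96 mod 10)) mod 10 = 4.

4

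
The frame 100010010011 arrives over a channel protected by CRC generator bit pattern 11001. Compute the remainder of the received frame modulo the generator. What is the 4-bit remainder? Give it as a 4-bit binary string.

0000

Modulo-2 division of 100010010011 by 11001:
  pos 0: 10001 XOR 11001 = 01000
  pos 1: 10000 XOR 11001 = 01001
  pos 2: 10010 XOR 11001 = 01011
  pos 3: 10111 XOR 11001 = 01110
  pos 4: 11100 XOR 11001 = 00101
  pos 6: 10101 XOR 11001 = 01100
  pos 7: 11001 XOR 11001 = 00000
Remainder = 0000 (zero — the frame passes the CRC check).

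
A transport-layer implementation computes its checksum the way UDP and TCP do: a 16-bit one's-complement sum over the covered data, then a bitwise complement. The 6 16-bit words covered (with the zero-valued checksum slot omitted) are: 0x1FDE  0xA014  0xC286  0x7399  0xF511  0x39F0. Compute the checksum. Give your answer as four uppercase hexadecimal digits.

DAEA

One's-complement addition (fold any carry out of bit 15 back into bit 0):
  0x1FDE + 0xA014 = 0x0BFF2
  0xBFF2 + 0xC286 = 0x18278 → wrap carry → 0x8279
  0x8279 + 0x7399 = 0x0F612
  0xF612 + 0xF511 = 0x1EB23 → wrap carry → 0xEB24
  0xEB24 + 0x39F0 = 0x12514 → wrap carry → 0x2515
One's-complement sum = 0x2515.
Checksum = ~0x2515 & 0xFFFF = 0xDAEA.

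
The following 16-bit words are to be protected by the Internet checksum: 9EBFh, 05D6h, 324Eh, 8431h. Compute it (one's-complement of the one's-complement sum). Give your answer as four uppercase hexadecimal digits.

A4EA

One's-complement addition (fold any carry out of bit 15 back into bit 0):
  0x9EBF + 0x05D6 = 0x0A495
  0xA495 + 0x324E = 0x0D6E3
  0xD6E3 + 0x8431 = 0x15B14 → wrap carry → 0x5B15
One's-complement sum = 0x5B15.
Checksum = ~0x5B15 & 0xFFFF = 0xA4EA.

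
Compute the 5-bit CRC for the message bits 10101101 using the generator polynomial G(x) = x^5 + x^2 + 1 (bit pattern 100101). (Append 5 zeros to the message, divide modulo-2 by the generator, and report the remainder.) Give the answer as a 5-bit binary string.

00011

Append 5 zeros: 1010110100000. Divide by 100101 (XOR where the leading bit is 1):
  pos 0: 101011 XOR 100101 = 001110
  pos 2: 111001 XOR 100101 = 011100
  pos 3: 111000 XOR 100101 = 011101
  pos 4: 111010 XOR 100101 = 011111
  pos 5: 111110 XOR 100101 = 011011
  pos 6: 110110 XOR 100101 = 010011
  pos 7: 100110 XOR 100101 = 000011
Remainder (last 5 bits) = 00011. This is the CRC / FCS.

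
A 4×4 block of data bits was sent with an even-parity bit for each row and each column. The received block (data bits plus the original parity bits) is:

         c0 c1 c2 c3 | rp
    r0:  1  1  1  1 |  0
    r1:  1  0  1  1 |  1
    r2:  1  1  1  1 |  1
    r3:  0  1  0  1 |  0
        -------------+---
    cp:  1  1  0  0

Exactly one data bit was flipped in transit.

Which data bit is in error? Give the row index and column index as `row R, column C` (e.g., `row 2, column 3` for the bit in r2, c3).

row 2, column 2

Recompute each row's even parity and compare to rp:
  r0: data parity 0, sent rp 0 → ok
  r1: data parity 1, sent rp 1 → ok
  r2: data parity 0, sent rp 1 → mismatch
  r3: data parity 0, sent rp 0 → ok
Recompute each column's even parity and compare to cp:
  c0: data parity 1, sent cp 1 → ok
  c1: data parity 1, sent cp 1 → ok
  c2: data parity 1, sent cp 0 → mismatch
  c3: data parity 0, sent cp 0 → ok
Exactly one row (r2) and one column (c2) fail → the flipped bit is at their intersection.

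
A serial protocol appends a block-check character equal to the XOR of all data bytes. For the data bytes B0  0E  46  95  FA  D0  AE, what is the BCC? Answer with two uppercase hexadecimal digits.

XOR the bytes together:
  start with 0xB0
  0xB0 ⊕ 0x0E = 0xBE
  0xBE ⊕ 0x46 = 0xF8
  0xF8 ⊕ 0x95 = 0x6D
  0x6D ⊕ 0xFA = 0x97
  0x97 ⊕ 0xD0 = 0x47
  0x47 ⊕ 0xAE = 0xE9

E9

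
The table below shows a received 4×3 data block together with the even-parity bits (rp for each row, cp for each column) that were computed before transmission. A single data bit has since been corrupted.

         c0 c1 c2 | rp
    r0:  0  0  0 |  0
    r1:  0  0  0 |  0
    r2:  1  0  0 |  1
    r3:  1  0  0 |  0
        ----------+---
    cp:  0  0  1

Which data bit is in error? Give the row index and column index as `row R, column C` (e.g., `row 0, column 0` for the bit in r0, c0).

row 3, column 2

Recompute each row's even parity and compare to rp:
  r0: data parity 0, sent rp 0 → ok
  r1: data parity 0, sent rp 0 → ok
  r2: data parity 1, sent rp 1 → ok
  r3: data parity 1, sent rp 0 → mismatch
Recompute each column's even parity and compare to cp:
  c0: data parity 0, sent cp 0 → ok
  c1: data parity 0, sent cp 0 → ok
  c2: data parity 0, sent cp 1 → mismatch
Exactly one row (r3) and one column (c2) fail → the flipped bit is at their intersection.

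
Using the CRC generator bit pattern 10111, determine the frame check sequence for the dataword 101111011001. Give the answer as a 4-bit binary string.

Append 4 zeros: 1011110110010000. Divide by 10111 (XOR where the leading bit is 1):
  pos 0: 10111 XOR 10111 = 00000
  pos 5: 10110 XOR 10111 = 00001
  pos 9: 10100 XOR 10111 = 00011
Remainder (last 4 bits) = 1100. This is the CRC / FCS.

1100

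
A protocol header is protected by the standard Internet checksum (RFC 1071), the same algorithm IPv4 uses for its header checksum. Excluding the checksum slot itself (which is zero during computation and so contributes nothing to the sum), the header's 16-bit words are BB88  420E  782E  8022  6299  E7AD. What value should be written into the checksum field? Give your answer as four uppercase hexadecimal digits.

One's-complement addition (fold any carry out of bit 15 back into bit 0):
  0xBB88 + 0x420E = 0x0FD96
  0xFD96 + 0x782E = 0x175C4 → wrap carry → 0x75C5
  0x75C5 + 0x8022 = 0x0F5E7
  0xF5E7 + 0x6299 = 0x15880 → wrap carry → 0x5881
  0x5881 + 0xE7AD = 0x1402E → wrap carry → 0x402F
One's-complement sum = 0x402F.
Checksum = ~0x402F & 0xFFFF = 0xBFD0.

BFD0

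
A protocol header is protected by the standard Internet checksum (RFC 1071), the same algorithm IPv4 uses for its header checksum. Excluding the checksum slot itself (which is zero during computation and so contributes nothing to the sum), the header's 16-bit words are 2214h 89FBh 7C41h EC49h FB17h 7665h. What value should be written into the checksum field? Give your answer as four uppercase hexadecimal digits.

79E7

One's-complement addition (fold any carry out of bit 15 back into bit 0):
  0x2214 + 0x89FB = 0x0AC0F
  0xAC0F + 0x7C41 = 0x12850 → wrap carry → 0x2851
  0x2851 + 0xEC49 = 0x1149A → wrap carry → 0x149B
  0x149B + 0xFB17 = 0x10FB2 → wrap carry → 0x0FB3
  0x0FB3 + 0x7665 = 0x08618
One's-complement sum = 0x8618.
Checksum = ~0x8618 & 0xFFFF = 0x79E7.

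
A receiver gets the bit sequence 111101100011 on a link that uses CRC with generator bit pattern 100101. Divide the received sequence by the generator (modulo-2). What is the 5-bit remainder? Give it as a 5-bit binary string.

01101

Modulo-2 division of 111101100011 by 100101:
  pos 0: 111101 XOR 100101 = 011000
  pos 1: 110001 XOR 100101 = 010100
  pos 2: 101000 XOR 100101 = 001101
  pos 4: 110100 XOR 100101 = 010001
  pos 5: 100011 XOR 100101 = 000110
Remainder = 01101 (nonzero — an error is detected).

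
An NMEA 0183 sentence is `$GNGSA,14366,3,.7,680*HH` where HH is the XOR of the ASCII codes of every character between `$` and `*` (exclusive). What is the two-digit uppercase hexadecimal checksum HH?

XOR the ASCII codes of the payload characters:
  'G' = 0x47 → acc = 0x47
  'N' = 0x4E → acc = 0x09
  'G' = 0x47 → acc = 0x4E
  'S' = 0x53 → acc = 0x1D
  'A' = 0x41 → acc = 0x5C
  ',' = 0x2C → acc = 0x70
  '1' = 0x31 → acc = 0x41
  '4' = 0x34 → acc = 0x75
  '3' = 0x33 → acc = 0x46
  '6' = 0x36 → acc = 0x70
  '6' = 0x36 → acc = 0x46
  ',' = 0x2C → acc = 0x6A
  '3' = 0x33 → acc = 0x59
  ',' = 0x2C → acc = 0x75
  '.' = 0x2E → acc = 0x5B
  '7' = 0x37 → acc = 0x6C
  ',' = 0x2C → acc = 0x40
  '6' = 0x36 → acc = 0x76
  '8' = 0x38 → acc = 0x4E
  '0' = 0x30 → acc = 0x7E
Checksum = 0x7E.

7E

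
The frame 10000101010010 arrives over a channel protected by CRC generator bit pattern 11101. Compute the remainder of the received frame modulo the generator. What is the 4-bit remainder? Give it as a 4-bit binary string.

1101

Modulo-2 division of 10000101010010 by 11101:
  pos 0: 10000 XOR 11101 = 01101
  pos 1: 11011 XOR 11101 = 00110
  pos 3: 11001 XOR 11101 = 00100
  pos 5: 10001 XOR 11101 = 01100
  pos 6: 11000 XOR 11101 = 00101
  pos 8: 10101 XOR 11101 = 01000
  pos 9: 10000 XOR 11101 = 01101
Remainder = 1101 (nonzero — an error is detected).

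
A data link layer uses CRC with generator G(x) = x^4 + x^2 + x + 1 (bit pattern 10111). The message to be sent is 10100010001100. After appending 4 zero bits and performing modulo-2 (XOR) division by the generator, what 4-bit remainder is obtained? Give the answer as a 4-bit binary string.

Append 4 zeros: 101000100011000000. Divide by 10111 (XOR where the leading bit is 1):
  pos 0: 10100 XOR 10111 = 00011
  pos 3: 11010 XOR 10111 = 01101
  pos 4: 11010 XOR 10111 = 01101
  pos 5: 11010 XOR 10111 = 01101
  pos 6: 11011 XOR 10111 = 01100
  pos 7: 11001 XOR 10111 = 01110
  pos 8: 11100 XOR 10111 = 01011
  pos 9: 10110 XOR 10111 = 00001
  pos 13: 10000 XOR 10111 = 00111
Remainder (last 4 bits) = 0111. This is the CRC / FCS.

0111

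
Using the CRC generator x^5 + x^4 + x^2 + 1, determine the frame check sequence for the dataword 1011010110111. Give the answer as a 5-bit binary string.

11100

Append 5 zeros: 101101011011100000. Divide by 110101 (XOR where the leading bit is 1):
  pos 0: 101101 XOR 110101 = 011000
  pos 1: 110000 XOR 110101 = 000101
  pos 4: 101110 XOR 110101 = 011011
  pos 5: 110111 XOR 110101 = 000010
  pos 9: 101100 XOR 110101 = 011001
  pos 10: 110010 XOR 110101 = 000111
Remainder (last 5 bits) = 11100. This is the CRC / FCS.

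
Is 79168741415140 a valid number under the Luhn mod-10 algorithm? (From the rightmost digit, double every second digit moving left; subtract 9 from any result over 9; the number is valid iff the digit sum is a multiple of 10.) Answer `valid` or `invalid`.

invalid

From the right, keep odd positions and double even positions (subtract 9 from any doubled value over 9):
  doubled (positions 2,4,...): 8 1 8 8 7 2 5 → sum 39
  kept (positions 1,3,...): 0 1 1 1 7 6 9 → sum 25
Total = 64.
64 mod 10 = 4, so the number is invalid.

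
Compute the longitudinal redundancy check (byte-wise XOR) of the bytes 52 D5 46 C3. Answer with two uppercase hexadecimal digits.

XOR the bytes together:
  start with 0x52
  0x52 ⊕ 0xD5 = 0x87
  0x87 ⊕ 0x46 = 0xC1
  0xC1 ⊕ 0xC3 = 0x02

02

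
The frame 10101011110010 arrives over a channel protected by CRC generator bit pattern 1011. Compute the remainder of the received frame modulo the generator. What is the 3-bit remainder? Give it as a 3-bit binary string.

Modulo-2 division of 10101011110010 by 1011:
  pos 0: 1010 XOR 1011 = 0001
  pos 3: 1101 XOR 1011 = 0110
  pos 4: 1101 XOR 1011 = 0110
  pos 5: 1101 XOR 1011 = 0110
  pos 6: 1101 XOR 1011 = 0110
  pos 7: 1100 XOR 1011 = 0111
  pos 8: 1110 XOR 1011 = 0101
  pos 9: 1011 XOR 1011 = 0000
Remainder = 000 (zero — the frame passes the CRC check).

000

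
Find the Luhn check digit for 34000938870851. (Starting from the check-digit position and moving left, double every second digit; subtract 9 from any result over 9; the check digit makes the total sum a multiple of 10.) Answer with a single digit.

Partial digits right→left: 1 5 8 0 7 8 8 3 9 0 0 0 4 3
Double every second digit counting from the check-digit position (so the 1st, 3rd, 5th, ... of the partial from the right).
  doubled (with −9 where >9): 2 7 5 7 9 0 8 → sum 38
  kept as-is: 5 0 8 3 0 0 3 → sum 19
Total = 38 + 19 = 57.
Check digit = (10 − (57 mod 10)) mod 10 = 3.

3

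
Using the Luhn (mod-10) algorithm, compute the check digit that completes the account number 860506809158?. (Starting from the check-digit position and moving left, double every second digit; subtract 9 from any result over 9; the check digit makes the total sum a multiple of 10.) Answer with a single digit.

Partial digits right→left: 8 5 1 9 0 8 6 0 5 0 6 8
Double every second digit counting from the check-digit position (so the 1st, 3rd, 5th, ... of the partial from the right).
  doubled (with −9 where >9): 7 2 0 3 1 3 → sum 16
  kept as-is: 5 9 8 0 0 8 → sum 30
Total = 16 + 30 = 46.
Check digit = (10 − (46 mod 10)) mod 10 = 4.

4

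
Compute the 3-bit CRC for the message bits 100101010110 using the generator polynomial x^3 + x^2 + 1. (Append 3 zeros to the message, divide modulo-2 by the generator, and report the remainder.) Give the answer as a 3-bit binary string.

Append 3 zeros: 100101010110000. Divide by 1101 (XOR where the leading bit is 1):
  pos 0: 1001 XOR 1101 = 0100
  pos 1: 1000 XOR 1101 = 0101
  pos 2: 1011 XOR 1101 = 0110
  pos 3: 1100 XOR 1101 = 0001
  pos 6: 1101 XOR 1101 = 0000
  pos 10: 1000 XOR 1101 = 0101
  pos 11: 1010 XOR 1101 = 0111
Remainder (last 3 bits) = 111. This is the CRC / FCS.

111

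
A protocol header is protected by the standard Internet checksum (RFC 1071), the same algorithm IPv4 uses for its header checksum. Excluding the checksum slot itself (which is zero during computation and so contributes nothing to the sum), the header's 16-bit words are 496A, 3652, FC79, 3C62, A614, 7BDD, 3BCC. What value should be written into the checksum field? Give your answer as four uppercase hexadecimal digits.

E9A8

One's-complement addition (fold any carry out of bit 15 back into bit 0):
  0x496A + 0x3652 = 0x07FBC
  0x7FBC + 0xFC79 = 0x17C35 → wrap carry → 0x7C36
  0x7C36 + 0x3C62 = 0x0B898
  0xB898 + 0xA614 = 0x15EAC → wrap carry → 0x5EAD
  0x5EAD + 0x7BDD = 0x0DA8A
  0xDA8A + 0x3BCC = 0x11656 → wrap carry → 0x1657
One's-complement sum = 0x1657.
Checksum = ~0x1657 & 0xFFFF = 0xE9A8.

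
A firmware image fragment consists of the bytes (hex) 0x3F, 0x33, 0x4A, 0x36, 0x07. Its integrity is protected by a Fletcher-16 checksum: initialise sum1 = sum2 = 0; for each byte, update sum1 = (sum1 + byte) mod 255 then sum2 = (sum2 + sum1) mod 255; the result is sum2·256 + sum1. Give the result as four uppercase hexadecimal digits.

5BF9

Running sums (mod 255):
  after byte 0 (0x3F): sum1=63, sum2=63
  after byte 1 (0x33): sum1=114, sum2=177
  after byte 2 (0x4A): sum1=188, sum2=110
  after byte 3 (0x36): sum1=242, sum2=97
  after byte 4 (0x07): sum1=249, sum2=91
Checksum = sum2·256 + sum1 = 91·256 + 249 = 23545 = 0x5BF9.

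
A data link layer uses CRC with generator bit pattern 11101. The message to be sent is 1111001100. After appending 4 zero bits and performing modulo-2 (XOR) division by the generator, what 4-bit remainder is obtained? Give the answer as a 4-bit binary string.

Append 4 zeros: 11110011000000. Divide by 11101 (XOR where the leading bit is 1):
  pos 0: 11110 XOR 11101 = 00011
  pos 3: 11011 XOR 11101 = 00110
  pos 5: 11000 XOR 11101 = 00101
  pos 7: 10100 XOR 11101 = 01001
  pos 8: 10010 XOR 11101 = 01111
  pos 9: 11110 XOR 11101 = 00011
Remainder (last 4 bits) = 0011. This is the CRC / FCS.

0011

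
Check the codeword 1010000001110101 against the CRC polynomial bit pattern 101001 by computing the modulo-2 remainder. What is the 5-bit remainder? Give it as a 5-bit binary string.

11101

Modulo-2 division of 1010000001110101 by 101001:
  pos 0: 101000 XOR 101001 = 000001
  pos 5: 100011 XOR 101001 = 001010
  pos 7: 101010 XOR 101001 = 000011
Remainder = 11101 (nonzero — an error is detected).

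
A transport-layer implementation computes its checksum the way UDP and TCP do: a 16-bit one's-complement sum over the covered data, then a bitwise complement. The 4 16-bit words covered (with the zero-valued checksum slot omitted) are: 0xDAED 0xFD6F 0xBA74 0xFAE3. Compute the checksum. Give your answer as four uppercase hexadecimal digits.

7249

One's-complement addition (fold any carry out of bit 15 back into bit 0):
  0xDAED + 0xFD6F = 0x1D85C → wrap carry → 0xD85D
  0xD85D + 0xBA74 = 0x192D1 → wrap carry → 0x92D2
  0x92D2 + 0xFAE3 = 0x18DB5 → wrap carry → 0x8DB6
One's-complement sum = 0x8DB6.
Checksum = ~0x8DB6 & 0xFFFF = 0x7249.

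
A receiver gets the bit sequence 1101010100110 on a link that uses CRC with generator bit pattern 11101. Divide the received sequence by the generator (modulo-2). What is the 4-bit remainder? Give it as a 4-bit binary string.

1110

Modulo-2 division of 1101010100110 by 11101:
  pos 0: 11010 XOR 11101 = 00111
  pos 2: 11110 XOR 11101 = 00011
  pos 5: 11100 XOR 11101 = 00001
Remainder = 1110 (nonzero — an error is detected).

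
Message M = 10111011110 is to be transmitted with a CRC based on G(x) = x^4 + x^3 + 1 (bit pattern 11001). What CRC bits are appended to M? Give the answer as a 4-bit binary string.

0101

Append 4 zeros: 101110111100000. Divide by 11001 (XOR where the leading bit is 1):
  pos 0: 10111 XOR 11001 = 01110
  pos 1: 11100 XOR 11001 = 00101
  pos 3: 10111 XOR 11001 = 01110
  pos 4: 11101 XOR 11001 = 00100
  pos 6: 10010 XOR 11001 = 01011
  pos 7: 10110 XOR 11001 = 01111
  pos 8: 11110 XOR 11001 = 00111
  pos 10: 11100 XOR 11001 = 00101
Remainder (last 4 bits) = 0101. This is the CRC / FCS.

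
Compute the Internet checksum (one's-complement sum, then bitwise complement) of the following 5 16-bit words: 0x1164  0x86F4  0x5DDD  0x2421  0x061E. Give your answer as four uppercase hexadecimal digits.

DF8A

One's-complement addition (fold any carry out of bit 15 back into bit 0):
  0x1164 + 0x86F4 = 0x09858
  0x9858 + 0x5DDD = 0x0F635
  0xF635 + 0x2421 = 0x11A56 → wrap carry → 0x1A57
  0x1A57 + 0x061E = 0x02075
One's-complement sum = 0x2075.
Checksum = ~0x2075 & 0xFFFF = 0xDF8A.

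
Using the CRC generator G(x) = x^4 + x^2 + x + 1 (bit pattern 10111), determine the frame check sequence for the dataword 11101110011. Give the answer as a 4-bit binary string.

Append 4 zeros: 111011100110000. Divide by 10111 (XOR where the leading bit is 1):
  pos 0: 11101 XOR 10111 = 01010
  pos 1: 10101 XOR 10111 = 00010
  pos 4: 10100 XOR 10111 = 00011
  pos 7: 11110 XOR 10111 = 01001
  pos 8: 10010 XOR 10111 = 00101
  pos 10: 10100 XOR 10111 = 00011
Remainder (last 4 bits) = 0011. This is the CRC / FCS.

0011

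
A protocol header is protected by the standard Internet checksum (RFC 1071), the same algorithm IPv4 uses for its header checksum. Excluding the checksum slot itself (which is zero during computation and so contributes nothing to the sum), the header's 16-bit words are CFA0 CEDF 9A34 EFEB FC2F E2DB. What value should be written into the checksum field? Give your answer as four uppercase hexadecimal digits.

One's-complement addition (fold any carry out of bit 15 back into bit 0):
  0xCFA0 + 0xCEDF = 0x19E7F → wrap carry → 0x9E80
  0x9E80 + 0x9A34 = 0x138B4 → wrap carry → 0x38B5
  0x38B5 + 0xEFEB = 0x128A0 → wrap carry → 0x28A1
  0x28A1 + 0xFC2F = 0x124D0 → wrap carry → 0x24D1
  0x24D1 + 0xE2DB = 0x107AC → wrap carry → 0x07AD
One's-complement sum = 0x07AD.
Checksum = ~0x07AD & 0xFFFF = 0xF852.

F852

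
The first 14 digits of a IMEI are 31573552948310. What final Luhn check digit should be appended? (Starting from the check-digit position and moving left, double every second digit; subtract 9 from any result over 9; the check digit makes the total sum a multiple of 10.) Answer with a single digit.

0

Partial digits right→left: 0 1 3 8 4 9 2 5 5 3 7 5 1 3
Double every second digit counting from the check-digit position (so the 1st, 3rd, 5th, ... of the partial from the right).
  doubled (with −9 where >9): 0 6 8 4 1 5 2 → sum 26
  kept as-is: 1 8 9 5 3 5 3 → sum 34
Total = 26 + 34 = 60.
Check digit = (10 − (60 mod 10)) mod 10 = 0.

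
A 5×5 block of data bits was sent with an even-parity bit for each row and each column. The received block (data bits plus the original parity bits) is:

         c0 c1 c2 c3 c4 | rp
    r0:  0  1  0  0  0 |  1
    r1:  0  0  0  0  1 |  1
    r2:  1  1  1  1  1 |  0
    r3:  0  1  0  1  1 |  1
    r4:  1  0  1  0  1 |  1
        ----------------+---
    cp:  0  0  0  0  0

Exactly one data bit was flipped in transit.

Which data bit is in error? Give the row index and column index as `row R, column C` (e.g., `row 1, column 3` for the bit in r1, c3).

Recompute each row's even parity and compare to rp:
  r0: data parity 1, sent rp 1 → ok
  r1: data parity 1, sent rp 1 → ok
  r2: data parity 1, sent rp 0 → mismatch
  r3: data parity 1, sent rp 1 → ok
  r4: data parity 1, sent rp 1 → ok
Recompute each column's even parity and compare to cp:
  c0: data parity 0, sent cp 0 → ok
  c1: data parity 1, sent cp 0 → mismatch
  c2: data parity 0, sent cp 0 → ok
  c3: data parity 0, sent cp 0 → ok
  c4: data parity 0, sent cp 0 → ok
Exactly one row (r2) and one column (c1) fail → the flipped bit is at their intersection.

row 2, column 1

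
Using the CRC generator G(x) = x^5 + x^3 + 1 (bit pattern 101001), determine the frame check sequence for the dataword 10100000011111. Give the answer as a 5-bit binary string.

00100

Append 5 zeros: 1010000001111100000. Divide by 101001 (XOR where the leading bit is 1):
  pos 0: 101000 XOR 101001 = 000001
  pos 5: 100011 XOR 101001 = 001010
  pos 7: 101011 XOR 101001 = 000010
  pos 11: 101000 XOR 101001 = 000001
Remainder (last 5 bits) = 00100. This is the CRC / FCS.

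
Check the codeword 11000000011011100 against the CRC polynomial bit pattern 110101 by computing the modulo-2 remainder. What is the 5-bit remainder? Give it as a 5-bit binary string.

01011

Modulo-2 division of 11000000011011100 by 110101:
  pos 0: 110000 XOR 110101 = 000101
  pos 3: 101000 XOR 110101 = 011101
  pos 4: 111011 XOR 110101 = 001110
  pos 6: 111010 XOR 110101 = 001111
  pos 8: 111111 XOR 110101 = 001010
  pos 10: 101010 XOR 110101 = 011111
  pos 11: 111110 XOR 110101 = 001011
Remainder = 01011 (nonzero — an error is detected).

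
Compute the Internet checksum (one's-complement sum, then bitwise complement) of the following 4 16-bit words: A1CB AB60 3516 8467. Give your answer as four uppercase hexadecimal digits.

F955

One's-complement addition (fold any carry out of bit 15 back into bit 0):
  0xA1CB + 0xAB60 = 0x14D2B → wrap carry → 0x4D2C
  0x4D2C + 0x3516 = 0x08242
  0x8242 + 0x8467 = 0x106A9 → wrap carry → 0x06AA
One's-complement sum = 0x06AA.
Checksum = ~0x06AA & 0xFFFF = 0xF955.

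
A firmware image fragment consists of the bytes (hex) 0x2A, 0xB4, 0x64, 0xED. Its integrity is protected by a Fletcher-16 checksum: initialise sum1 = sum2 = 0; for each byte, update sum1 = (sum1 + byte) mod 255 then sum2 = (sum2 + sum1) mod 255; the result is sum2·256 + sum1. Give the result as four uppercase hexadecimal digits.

Running sums (mod 255):
  after byte 0 (0x2A): sum1=42, sum2=42
  after byte 1 (0xB4): sum1=222, sum2=9
  after byte 2 (0x64): sum1=67, sum2=76
  after byte 3 (0xED): sum1=49, sum2=125
Checksum = sum2·256 + sum1 = 125·256 + 49 = 32049 = 0x7D31.

7D31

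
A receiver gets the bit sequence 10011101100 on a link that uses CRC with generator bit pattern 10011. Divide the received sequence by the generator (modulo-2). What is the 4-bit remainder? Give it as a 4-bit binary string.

1010

Modulo-2 division of 10011101100 by 10011:
  pos 0: 10011 XOR 10011 = 00000
  pos 5: 10110 XOR 10011 = 00101
Remainder = 1010 (nonzero — an error is detected).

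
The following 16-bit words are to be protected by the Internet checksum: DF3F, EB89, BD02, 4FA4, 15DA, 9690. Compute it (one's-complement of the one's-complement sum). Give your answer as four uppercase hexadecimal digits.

One's-complement addition (fold any carry out of bit 15 back into bit 0):
  0xDF3F + 0xEB89 = 0x1CAC8 → wrap carry → 0xCAC9
  0xCAC9 + 0xBD02 = 0x187CB → wrap carry → 0x87CC
  0x87CC + 0x4FA4 = 0x0D770
  0xD770 + 0x15DA = 0x0ED4A
  0xED4A + 0x9690 = 0x183DA → wrap carry → 0x83DB
One's-complement sum = 0x83DB.
Checksum = ~0x83DB & 0xFFFF = 0x7C24.

7C24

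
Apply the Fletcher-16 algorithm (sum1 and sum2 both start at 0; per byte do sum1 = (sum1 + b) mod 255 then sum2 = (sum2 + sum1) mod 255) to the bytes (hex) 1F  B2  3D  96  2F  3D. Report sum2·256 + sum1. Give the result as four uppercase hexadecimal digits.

Running sums (mod 255):
  after byte 0 (1F): sum1=31, sum2=31
  after byte 1 (B2): sum1=209, sum2=240
  after byte 2 (3D): sum1=15, sum2=0
  after byte 3 (96): sum1=165, sum2=165
  after byte 4 (2F): sum1=212, sum2=122
  after byte 5 (3D): sum1=18, sum2=140
Checksum = sum2·256 + sum1 = 140·256 + 18 = 35858 = 0x8C12.

8C12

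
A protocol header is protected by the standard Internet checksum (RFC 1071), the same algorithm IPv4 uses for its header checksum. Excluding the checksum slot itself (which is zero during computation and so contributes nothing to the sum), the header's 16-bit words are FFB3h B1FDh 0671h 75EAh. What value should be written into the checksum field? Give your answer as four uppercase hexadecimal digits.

One's-complement addition (fold any carry out of bit 15 back into bit 0):
  0xFFB3 + 0xB1FD = 0x1B1B0 → wrap carry → 0xB1B1
  0xB1B1 + 0x0671 = 0x0B822
  0xB822 + 0x75EA = 0x12E0C → wrap carry → 0x2E0D
One's-complement sum = 0x2E0D.
Checksum = ~0x2E0D & 0xFFFF = 0xD1F2.

D1F2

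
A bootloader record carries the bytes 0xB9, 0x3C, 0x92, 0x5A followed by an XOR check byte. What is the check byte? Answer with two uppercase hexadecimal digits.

4D

XOR the bytes together:
  start with 0xB9
  0xB9 ⊕ 0x3C = 0x85
  0x85 ⊕ 0x92 = 0x17
  0x17 ⊕ 0x5A = 0x4D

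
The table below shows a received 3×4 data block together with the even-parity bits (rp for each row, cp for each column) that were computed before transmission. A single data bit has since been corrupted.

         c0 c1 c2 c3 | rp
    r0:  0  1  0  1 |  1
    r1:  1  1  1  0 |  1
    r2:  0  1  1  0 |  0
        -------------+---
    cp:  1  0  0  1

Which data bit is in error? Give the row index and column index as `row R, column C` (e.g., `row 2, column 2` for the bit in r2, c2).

Recompute each row's even parity and compare to rp:
  r0: data parity 0, sent rp 1 → mismatch
  r1: data parity 1, sent rp 1 → ok
  r2: data parity 0, sent rp 0 → ok
Recompute each column's even parity and compare to cp:
  c0: data parity 1, sent cp 1 → ok
  c1: data parity 1, sent cp 0 → mismatch
  c2: data parity 0, sent cp 0 → ok
  c3: data parity 1, sent cp 1 → ok
Exactly one row (r0) and one column (c1) fail → the flipped bit is at their intersection.

row 0, column 1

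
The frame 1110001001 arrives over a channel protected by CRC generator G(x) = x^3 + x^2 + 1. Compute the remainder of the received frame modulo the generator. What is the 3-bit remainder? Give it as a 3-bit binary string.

Modulo-2 division of 1110001001 by 1101:
  pos 0: 1110 XOR 1101 = 0011
  pos 2: 1100 XOR 1101 = 0001
  pos 5: 1100 XOR 1101 = 0001
Remainder = 011 (nonzero — an error is detected).

011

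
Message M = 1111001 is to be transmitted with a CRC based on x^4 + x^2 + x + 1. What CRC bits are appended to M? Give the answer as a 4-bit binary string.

Append 4 zeros: 11110010000. Divide by 10111 (XOR where the leading bit is 1):
  pos 0: 11110 XOR 10111 = 01001
  pos 1: 10010 XOR 10111 = 00101
  pos 3: 10110 XOR 10111 = 00001
Remainder (last 4 bits) = 1000. This is the CRC / FCS.

1000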